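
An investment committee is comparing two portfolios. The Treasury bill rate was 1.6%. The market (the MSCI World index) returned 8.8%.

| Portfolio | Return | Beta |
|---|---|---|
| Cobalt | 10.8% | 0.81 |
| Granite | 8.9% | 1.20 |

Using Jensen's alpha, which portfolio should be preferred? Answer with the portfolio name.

Cobalt: α = 10.8% − [1.6% + 0.81 × (8.8% − 1.6%)] = 3.368
Granite: α = 8.9% − [1.6% + 1.20 × (8.8% − 1.6%)] = -1.340
Highest: Cobalt (3.368).

Cobalt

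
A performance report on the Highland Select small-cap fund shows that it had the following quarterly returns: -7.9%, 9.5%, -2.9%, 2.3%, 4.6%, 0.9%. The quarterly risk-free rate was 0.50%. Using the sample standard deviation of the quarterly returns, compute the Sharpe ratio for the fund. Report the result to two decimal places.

0.10

μ = (-7.9 + 9.5 − 2.9 + 2.3 + 4.6 + 0.9) / 6 = 6.50 / 6 = 1.0833%
Sample std dev = √[181.2883 / 5] = 6.0214%
Sharpe = (μ − rf) / σ = (1.0833 − 0.5) / 6.0214 = 0.5833 / 6.0214 = 0.0969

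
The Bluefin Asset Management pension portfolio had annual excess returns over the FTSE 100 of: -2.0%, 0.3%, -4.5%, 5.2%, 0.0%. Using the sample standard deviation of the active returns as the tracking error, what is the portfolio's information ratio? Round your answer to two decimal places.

-0.06

Mean return μ = -1.00 / 5 = -0.2000%
Σ(r − μ)² = (-2 − (-0.2000))² + (0.3 − (-0.2000))² + (-4.5 − (-0.2000))² + … = 51.1800
σ = √[51.1800 / 4] = 3.5770%
IR = μ / tracking error = -0.2000 / 3.5770 = -0.0559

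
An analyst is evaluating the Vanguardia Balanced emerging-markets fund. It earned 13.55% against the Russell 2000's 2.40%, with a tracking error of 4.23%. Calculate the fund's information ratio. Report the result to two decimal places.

IR = (Rp − Rb) / TE = (13.55% − 2.40%) / 4.23% = 11.15% / 4.23% = 2.6359

2.64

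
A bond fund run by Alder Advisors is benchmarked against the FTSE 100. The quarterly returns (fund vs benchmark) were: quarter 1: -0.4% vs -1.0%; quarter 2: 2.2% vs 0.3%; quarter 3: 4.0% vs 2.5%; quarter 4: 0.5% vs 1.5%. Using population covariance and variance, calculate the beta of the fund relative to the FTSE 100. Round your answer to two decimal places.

r̄p = 1.5750%,  r̄m = 0.8250%
Cov = Σ(rp − r̄p)(rm − r̄m) / 4 = 1.6531
Var(rm) = Σ(rm − r̄m)² / 4 = 1.7169
β = Cov / Var = 1.6531 / 1.7169 = 0.9628

0.96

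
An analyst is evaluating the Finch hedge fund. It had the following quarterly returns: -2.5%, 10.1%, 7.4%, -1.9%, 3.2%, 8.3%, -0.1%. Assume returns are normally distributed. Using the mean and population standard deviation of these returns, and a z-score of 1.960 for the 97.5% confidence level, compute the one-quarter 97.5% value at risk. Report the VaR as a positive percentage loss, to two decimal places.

Mean return r̄ = 24.50 / 7 = 3.5000%
Population std dev = √[160.0200 / 7] = 4.7812%
VaR = −(r̄ − z·σ) = −(3.5000 − 1.960 × 4.7812) = −(-5.8712) = 5.8712%

5.87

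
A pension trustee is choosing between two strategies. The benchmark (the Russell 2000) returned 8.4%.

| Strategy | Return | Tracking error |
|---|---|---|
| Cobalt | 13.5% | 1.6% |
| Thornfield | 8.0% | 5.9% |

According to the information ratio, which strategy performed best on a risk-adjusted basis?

Cobalt

Cobalt: IR = (13.5% − 8.4%) / 1.6% = 3.188
Thornfield: IR = (8.0% − 8.4%) / 5.9% = -0.068
Highest: Cobalt (3.188).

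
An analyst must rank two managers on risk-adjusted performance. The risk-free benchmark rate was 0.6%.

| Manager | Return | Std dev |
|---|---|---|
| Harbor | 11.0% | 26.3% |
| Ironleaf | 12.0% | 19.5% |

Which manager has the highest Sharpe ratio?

Ironleaf

Harbor: Sharpe ratio = (11.0% − 0.6%) / 26.3% = 0.395
Ironleaf: Sharpe ratio = (12.0% − 0.6%) / 19.5% = 0.585
Highest: Ironleaf (0.585).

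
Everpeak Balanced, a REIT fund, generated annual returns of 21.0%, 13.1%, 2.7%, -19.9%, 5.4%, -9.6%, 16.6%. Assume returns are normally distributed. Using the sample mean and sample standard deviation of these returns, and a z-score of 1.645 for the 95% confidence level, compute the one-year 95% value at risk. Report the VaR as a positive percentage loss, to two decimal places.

r̄ = (21 + 13.1 + 2.7 − 19.9 + 5.4 − 9.6 + 16.6) / 7 = 4.1857%
Σ(r − r̄)² = (21 − 4.1857)² + (13.1 − 4.1857)² + (2.7 − 4.1857)² + … = 1290.1486
σ = √[1290.1486 / 6] = 14.6637%
VaR = −(r̄ − z·σ) = −(4.1857 − 1.645 × 14.6637) = −(-19.9361) = 19.9361%

19.94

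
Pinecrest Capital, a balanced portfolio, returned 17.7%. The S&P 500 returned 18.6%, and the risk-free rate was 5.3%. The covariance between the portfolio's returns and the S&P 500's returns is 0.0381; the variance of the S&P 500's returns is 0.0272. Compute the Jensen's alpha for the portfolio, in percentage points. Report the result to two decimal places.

-6.23

β = Cov / Var = 0.0381 / 0.0272 = 1.4007
E[R] = Rf + β(Rm − Rf) = 5.3% + 1.4007 × (18.6% − 5.3%) = 23.9293%
α = Rp − E[R] = 17.7% − 23.9293% = -6.2293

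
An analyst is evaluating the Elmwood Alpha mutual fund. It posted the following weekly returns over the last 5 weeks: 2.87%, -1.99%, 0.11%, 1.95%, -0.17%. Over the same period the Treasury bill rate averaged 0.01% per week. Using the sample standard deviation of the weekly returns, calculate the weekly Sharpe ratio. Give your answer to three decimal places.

0.286

Mean return r̄ = 2.770 / 5 = 0.5540%
Sample std dev = √[14.5059 / 4] = 1.9043%
Sharpe = (r̄ − rf) / σ = (0.5540 − 0.01) / 1.9043 = 0.5440 / 1.9043 = 0.2857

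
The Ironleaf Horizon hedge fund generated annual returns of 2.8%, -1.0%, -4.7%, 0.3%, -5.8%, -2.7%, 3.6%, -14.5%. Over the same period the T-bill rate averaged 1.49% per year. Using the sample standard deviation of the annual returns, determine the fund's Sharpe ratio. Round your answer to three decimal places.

Mean return r̄ = -22.00 / 8 = -2.7500%
Σ(r − r̄)² = (2.8 − (-2.7500))² + (-1 − (-2.7500))² + (-4.7 − (-2.7500))² + … = 234.6600
σ = √[234.6600 / 7] = 5.7899%
Sharpe = (r̄ − rf) / σ = (-2.7500 − 1.49) / 5.7899 = -4.2400 / 5.7899 = -0.7323

-0.732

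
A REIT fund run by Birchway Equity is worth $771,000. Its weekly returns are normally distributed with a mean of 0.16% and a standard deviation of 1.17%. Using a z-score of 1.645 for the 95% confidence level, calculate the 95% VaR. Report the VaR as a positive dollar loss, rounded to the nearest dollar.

$13,605

Return at the 95% tail: μ − z·σ = 0.16% − 1.645 × 1.17% = 0.16 − 1.92465 = -1.76465%
VaR = −(-1.76465%) × $771,000 = 1.76465% × $771,000 = $13,605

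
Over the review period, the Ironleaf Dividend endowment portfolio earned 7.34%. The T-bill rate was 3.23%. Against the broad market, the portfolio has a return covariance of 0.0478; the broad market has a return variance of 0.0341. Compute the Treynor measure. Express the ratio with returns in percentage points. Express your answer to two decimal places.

β = Cov / Var = 0.0478 / 0.0341 = 1.4018
Treynor = (Rp − Rf) / β = (7.34% − 3.23%) / 1.4018 = 4.11 / 1.4018 = 2.9319

2.93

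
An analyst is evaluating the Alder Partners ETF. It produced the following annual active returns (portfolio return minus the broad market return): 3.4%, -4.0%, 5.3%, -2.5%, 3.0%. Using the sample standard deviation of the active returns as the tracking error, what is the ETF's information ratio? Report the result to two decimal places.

μ = (3.4 − 4 + 5.3 − 2.5 + 3) / 5 = 1.0400%
Σ(r − μ)² = 65.4920; sample σ = √(65.4920/4) = 4.0464%
IR = μ / tracking error = 1.0400 / 4.0464 = 0.2570

0.26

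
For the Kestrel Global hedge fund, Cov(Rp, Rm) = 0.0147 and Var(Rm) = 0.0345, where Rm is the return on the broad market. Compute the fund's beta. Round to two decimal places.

0.43

β = Cov(Rp, Rm) / Var(Rm) = 0.0147 / 0.0345 = 0.4261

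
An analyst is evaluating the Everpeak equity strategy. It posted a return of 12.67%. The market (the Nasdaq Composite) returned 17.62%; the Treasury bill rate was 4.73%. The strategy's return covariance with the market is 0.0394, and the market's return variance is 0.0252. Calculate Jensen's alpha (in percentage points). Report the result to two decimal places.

β = Cov / Var = 0.0394 / 0.0252 = 1.5635
E[R] = Rf + β(Rm − Rf) = 4.73% + 1.5635 × (17.62% − 4.73%) = 24.8835%
α = Rp − E[R] = 12.67% − 24.8835% = -12.2135

-12.21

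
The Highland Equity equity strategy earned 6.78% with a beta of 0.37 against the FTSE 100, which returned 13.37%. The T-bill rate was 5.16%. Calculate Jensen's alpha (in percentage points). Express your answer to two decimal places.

CAPM expected return = Rf + β(Rm − Rf) = 5.16% + 0.37 × (13.37% − 5.16%) = 5.16 + 0.37 × 8.21 = 8.1977%
Jensen's α = Rp − E[R] = 6.78% − 8.1977% = -1.4177

-1.42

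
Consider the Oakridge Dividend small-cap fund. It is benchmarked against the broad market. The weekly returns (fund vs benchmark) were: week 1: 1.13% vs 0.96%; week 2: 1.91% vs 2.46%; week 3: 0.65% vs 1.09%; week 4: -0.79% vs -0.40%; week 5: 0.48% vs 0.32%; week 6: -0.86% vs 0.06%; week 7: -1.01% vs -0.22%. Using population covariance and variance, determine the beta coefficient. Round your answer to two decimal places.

1.06

r̄p = 0.2157%,  r̄m = 0.6100%
Cov = Σ(rp − r̄p)(rm − r̄m) / 7 = 0.8873
Var(rm) = Σ(rm − r̄m)² / 7 = 0.8387
β = Cov / Var = 0.8873 / 0.8387 = 1.0579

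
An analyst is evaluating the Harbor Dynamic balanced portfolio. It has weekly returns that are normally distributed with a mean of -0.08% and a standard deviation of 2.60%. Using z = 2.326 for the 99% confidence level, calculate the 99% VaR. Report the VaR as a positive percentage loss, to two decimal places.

VaR (as % loss) = −(μ − z·σ) = −(-0.08% − 2.326 × 2.60%) = −(-6.1276%) = 6.1276%

6.13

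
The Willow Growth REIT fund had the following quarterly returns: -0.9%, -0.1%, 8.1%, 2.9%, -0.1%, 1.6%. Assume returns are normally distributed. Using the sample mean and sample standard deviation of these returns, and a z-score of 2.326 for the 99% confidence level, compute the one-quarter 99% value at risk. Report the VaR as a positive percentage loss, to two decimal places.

r̄ = (-0.9 − 0.1 + 8.1 + 2.9 − 0.1 + 1.6) / 6 = 1.9167%
Sample std dev = √[55.3683 / 5] = 3.3277%
VaR = −(r̄ − z·σ) = −(1.9167 − 2.326 × 3.3277) = −(-5.8235) = 5.8235%

5.82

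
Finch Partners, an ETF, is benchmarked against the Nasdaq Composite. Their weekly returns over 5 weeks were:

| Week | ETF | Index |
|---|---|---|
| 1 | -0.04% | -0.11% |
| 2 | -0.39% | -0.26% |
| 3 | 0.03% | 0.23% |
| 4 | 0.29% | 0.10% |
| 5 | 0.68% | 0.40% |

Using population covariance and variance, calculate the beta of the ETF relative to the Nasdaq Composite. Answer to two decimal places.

r̄p = 0.1140%,  r̄m = 0.0720%
Cov = Σ(rp − r̄p)(rm − r̄m) / 5 = 0.0745
Var(rm) = Σ(rm − r̄m)² / 5 = 0.0553
β = Cov / Var = 0.0745 / 0.0553 = 1.3472

1.35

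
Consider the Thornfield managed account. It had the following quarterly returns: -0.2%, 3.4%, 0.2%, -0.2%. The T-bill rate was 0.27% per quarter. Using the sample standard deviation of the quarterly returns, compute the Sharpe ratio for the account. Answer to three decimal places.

r̄ = (-0.2 + 3.4 + 0.2 − 0.2) / 4 = 0.8000%
Sample σ = √[Σ(r − r̄)² / 3] = √[9.1200 / 3] = √3.0400 = 1.7436%
Sharpe = (r̄ − rf) / σ = (0.8000 − 0.27) / 1.7436 = 0.5300 / 1.7436 = 0.3040

0.304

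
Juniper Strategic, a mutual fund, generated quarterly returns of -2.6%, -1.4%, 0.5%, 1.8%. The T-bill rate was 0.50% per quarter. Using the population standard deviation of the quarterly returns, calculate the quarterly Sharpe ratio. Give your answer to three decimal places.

-0.546

r̄ = (-2.6 − 1.4 + 0.5 + 1.8) / 4 = -0.4250%
Σ(r − r̄)² = (-2.6 − (-0.4250))² + (-1.4 − (-0.4250))² + … = 11.4875
population σ = √(11.4875 / 4) = √2.8719 = 1.6947%
Sharpe = (r̄ − rf) / σ = (-0.4250 − 0.5) / 1.6947 = -0.9250 / 1.6947 = -0.5458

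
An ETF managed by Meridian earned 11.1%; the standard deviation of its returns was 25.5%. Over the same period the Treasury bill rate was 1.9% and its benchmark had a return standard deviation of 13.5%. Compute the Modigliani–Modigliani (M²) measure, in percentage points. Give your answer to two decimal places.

6.77

Sharpe = (Rp − Rf) / σp = (11.1% − 1.9%) / 25.5% = 0.3608
M² = Rf + Sharpe × σm = 1.9% + 0.3608 × 13.5% = 6.7708%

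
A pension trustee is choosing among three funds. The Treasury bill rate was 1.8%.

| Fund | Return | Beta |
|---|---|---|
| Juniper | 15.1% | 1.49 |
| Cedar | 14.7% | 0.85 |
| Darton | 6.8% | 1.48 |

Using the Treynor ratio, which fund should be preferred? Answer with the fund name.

Juniper: Treynor = (15.1% − 1.8%) / 1.49 = 8.926
Cedar: Treynor = (14.7% − 1.8%) / 0.85 = 15.176
Darton: Treynor = (6.8% − 1.8%) / 1.48 = 3.378
Highest: Cedar (15.176).

Cedar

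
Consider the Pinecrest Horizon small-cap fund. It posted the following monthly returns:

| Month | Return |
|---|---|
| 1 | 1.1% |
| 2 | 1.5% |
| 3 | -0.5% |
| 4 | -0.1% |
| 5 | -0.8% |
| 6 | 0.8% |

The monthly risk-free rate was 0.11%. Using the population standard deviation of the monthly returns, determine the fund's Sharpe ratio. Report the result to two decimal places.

0.26

r̄ = (1.1 + 1.5 − 0.5 − 0.1 − 0.8 + 0.8) / 6 = 0.3333%
Population std dev = √[4.3333 / 6] = 0.8498%
Sharpe = (r̄ − rf) / σ = (0.3333 − 0.11) / 0.8498 = 0.2233 / 0.8498 = 0.2628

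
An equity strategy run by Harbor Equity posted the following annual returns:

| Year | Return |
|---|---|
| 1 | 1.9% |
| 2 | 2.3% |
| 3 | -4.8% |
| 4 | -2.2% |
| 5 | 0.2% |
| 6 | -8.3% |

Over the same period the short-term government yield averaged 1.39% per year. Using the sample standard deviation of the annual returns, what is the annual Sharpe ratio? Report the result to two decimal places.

-0.77

μ = (1.9 + 2.3 − 4.8 − 2.2 + 0.2 − 8.3) / 6 = -1.8167%
Sample σ = √[Σ(r − μ)² / 5] = √[85.9083 / 5] = √17.1817 = 4.1451%
Sharpe = (μ − rf) / σ = (-1.8167 − 1.39) / 4.1451 = -3.2067 / 4.1451 = -0.7736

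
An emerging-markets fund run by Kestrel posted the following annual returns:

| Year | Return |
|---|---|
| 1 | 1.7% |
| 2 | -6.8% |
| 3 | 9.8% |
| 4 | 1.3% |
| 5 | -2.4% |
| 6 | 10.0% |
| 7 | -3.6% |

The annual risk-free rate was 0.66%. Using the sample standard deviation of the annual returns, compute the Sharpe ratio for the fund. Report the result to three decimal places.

μ = (1.7 − 6.8 + 9.8 + 1.3 − 2.4 + 10 − 3.6) / 7 = 1.4286%
Σ(r − μ)² = (1.7 − 1.4286)² + (-6.8 − 1.4286)² + (9.8 − 1.4286)² + … = 251.2943
σ = √[251.2943 / 6] = 6.4717%
Sharpe = (μ − rf) / σ = (1.4286 − 0.66) / 6.4717 = 0.7686 / 6.4717 = 0.1188

0.119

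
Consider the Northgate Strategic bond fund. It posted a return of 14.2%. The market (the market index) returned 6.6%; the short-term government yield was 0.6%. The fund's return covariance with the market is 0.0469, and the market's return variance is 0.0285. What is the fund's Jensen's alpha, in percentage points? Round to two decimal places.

3.73

β = Cov / Var = 0.0469 / 0.0285 = 1.6456
E[R] = Rf + β(Rm − Rf) = 0.6% + 1.6456 × (6.6% − 0.6%) = 10.4736%
α = Rp − E[R] = 14.2% − 10.4736% = 3.7264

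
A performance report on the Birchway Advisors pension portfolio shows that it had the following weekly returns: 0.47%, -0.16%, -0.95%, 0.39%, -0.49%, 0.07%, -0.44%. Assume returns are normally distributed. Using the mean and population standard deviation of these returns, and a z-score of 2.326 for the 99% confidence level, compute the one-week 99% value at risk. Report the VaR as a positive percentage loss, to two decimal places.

Mean return r̄ = -1.110 / 7 = -0.1586%
Σ(r − r̄)² = 1.5637; population σ = √(1.5637/7) = 0.4726%
VaR = −(r̄ − z·σ) = −(-0.1586 − 2.326 × 0.4726) = −(-1.2579) = 1.2579%

1.26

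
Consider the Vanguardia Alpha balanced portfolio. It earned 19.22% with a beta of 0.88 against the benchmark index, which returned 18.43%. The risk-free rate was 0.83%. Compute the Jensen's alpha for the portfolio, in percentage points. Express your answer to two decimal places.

2.90

CAPM expected return = Rf + β(Rm − Rf) = 0.83% + 0.88 × (18.43% − 0.83%) = 0.83 + 0.88 × 17.60 = 16.3180%
Jensen's α = Rp − E[R] = 19.22% − 16.3180% = 2.9020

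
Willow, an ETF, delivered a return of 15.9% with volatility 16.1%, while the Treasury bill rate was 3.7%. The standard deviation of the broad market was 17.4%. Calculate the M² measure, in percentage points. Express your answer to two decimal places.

Sharpe = (Rp − Rf) / σp = (15.9% − 3.7%) / 16.1% = 0.7578
M² = Rf + Sharpe × σm = 3.7% + 0.7578 × 17.4% = 16.8857%

16.89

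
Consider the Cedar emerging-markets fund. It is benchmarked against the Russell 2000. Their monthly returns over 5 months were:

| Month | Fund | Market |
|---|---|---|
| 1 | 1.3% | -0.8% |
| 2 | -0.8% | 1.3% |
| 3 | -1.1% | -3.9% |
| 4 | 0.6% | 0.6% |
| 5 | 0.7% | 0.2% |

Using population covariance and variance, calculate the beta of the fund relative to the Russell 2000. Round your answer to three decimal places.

r̄p = 0.1400%,  r̄m = -0.5200%
Cov = Σ(rp − r̄p)(rm − r̄m) / 5 = 0.6148
Var(rm) = Σ(rm − r̄m)² / 5 = 3.3176
β = Cov / Var = 0.6148 / 3.3176 = 0.1853

0.185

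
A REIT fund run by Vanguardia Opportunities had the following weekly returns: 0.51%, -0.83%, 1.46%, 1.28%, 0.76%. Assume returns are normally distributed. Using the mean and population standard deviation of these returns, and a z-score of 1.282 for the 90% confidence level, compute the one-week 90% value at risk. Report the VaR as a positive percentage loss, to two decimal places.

0.40

μ = (0.51 − 0.83 + 1.46 + 1.28 + 0.76) / 5 = 3.180 / 5 = 0.6360%
Population σ = √[Σ(r − μ)² / 5] = √[3.2741 / 5] = √0.6548 = 0.8092%
VaR = −(μ − z·σ) = −(0.6360 − 1.282 × 0.8092) = −(-0.4014) = 0.4014%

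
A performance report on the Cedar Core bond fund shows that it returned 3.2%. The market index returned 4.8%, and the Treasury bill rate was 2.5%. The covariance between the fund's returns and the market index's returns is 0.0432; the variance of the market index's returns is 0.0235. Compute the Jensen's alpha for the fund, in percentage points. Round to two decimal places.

-3.53

β = Cov / Var = 0.0432 / 0.0235 = 1.8383
E[R] = Rf + β(Rm − Rf) = 2.5% + 1.8383 × (4.8% − 2.5%) = 6.7281%
α = Rp − E[R] = 3.2% − 6.7281% = -3.5281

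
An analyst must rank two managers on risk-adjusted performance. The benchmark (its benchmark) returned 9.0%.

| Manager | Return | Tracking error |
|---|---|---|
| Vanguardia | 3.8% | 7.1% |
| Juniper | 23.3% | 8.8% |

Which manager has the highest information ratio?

Juniper

Vanguardia: IR = (3.8% − 9.0%) / 7.1% = -0.732
Juniper: IR = (23.3% − 9.0%) / 8.8% = 1.625
Highest: Juniper (1.625).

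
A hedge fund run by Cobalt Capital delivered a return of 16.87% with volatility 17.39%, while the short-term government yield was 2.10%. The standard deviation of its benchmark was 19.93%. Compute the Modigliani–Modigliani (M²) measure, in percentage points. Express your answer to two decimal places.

Sharpe = (Rp − Rf) / σp = (16.87% − 2.10%) / 17.39% = 0.8493
M² = Rf + Sharpe × σm = 2.10% + 0.8493 × 19.93% = 19.0265%

19.03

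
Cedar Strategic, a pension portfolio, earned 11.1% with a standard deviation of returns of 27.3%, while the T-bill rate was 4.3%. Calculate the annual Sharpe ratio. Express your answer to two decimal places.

0.25

Sharpe = (Rp − Rf) / σp = (11.1% − 4.3%) / 27.3% = 6.80% / 27.3% = 0.2491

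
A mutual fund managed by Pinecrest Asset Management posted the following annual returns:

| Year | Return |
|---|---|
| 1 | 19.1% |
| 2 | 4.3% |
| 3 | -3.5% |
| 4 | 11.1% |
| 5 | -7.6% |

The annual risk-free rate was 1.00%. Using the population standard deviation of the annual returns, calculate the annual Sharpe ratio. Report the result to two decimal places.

0.38

r̄ = (19.1 + 4.3 − 3.5 + 11.1 − 7.6) / 5 = 23.40 / 5 = 4.6800%
Population std dev = √[467.0080 / 5] = 9.6645%
Sharpe = (r̄ − rf) / σ = (4.6800 − 1) / 9.6645 = 3.6800 / 9.6645 = 0.3808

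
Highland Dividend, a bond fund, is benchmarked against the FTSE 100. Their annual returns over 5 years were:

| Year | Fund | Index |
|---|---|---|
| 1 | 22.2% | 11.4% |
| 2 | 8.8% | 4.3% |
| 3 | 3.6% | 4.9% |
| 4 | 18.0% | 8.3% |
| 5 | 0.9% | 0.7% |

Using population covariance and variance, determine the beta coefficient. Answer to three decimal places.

r̄p = 10.7000%,  r̄m = 5.9200%
Cov = Σ(rp − r̄p)(rm − r̄m) / 5 = 28.3740
Var(rm) = Σ(rm − r̄m)² / 5 = 13.3216
β = Cov / Var = 28.3740 / 13.3216 = 2.1299

2.130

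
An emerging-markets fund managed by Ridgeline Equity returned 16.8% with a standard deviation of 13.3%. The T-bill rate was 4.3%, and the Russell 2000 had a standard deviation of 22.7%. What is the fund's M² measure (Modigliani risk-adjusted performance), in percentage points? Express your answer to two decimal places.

Sharpe = (Rp − Rf) / σp = (16.8% − 4.3%) / 13.3% = 0.9398
M² = Rf + Sharpe × σm = 4.3% + 0.9398 × 22.7% = 25.6335%

25.63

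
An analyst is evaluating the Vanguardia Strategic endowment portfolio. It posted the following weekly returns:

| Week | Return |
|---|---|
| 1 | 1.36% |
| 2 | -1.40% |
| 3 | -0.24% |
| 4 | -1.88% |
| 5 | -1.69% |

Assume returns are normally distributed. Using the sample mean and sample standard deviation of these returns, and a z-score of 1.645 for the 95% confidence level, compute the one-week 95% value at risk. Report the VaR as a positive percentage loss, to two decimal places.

r̄ = (1.36 − 1.4 − 0.24 − 1.88 − 1.69) / 5 = -0.7700%
Σ(r − r̄)² = 7.2932; sample σ = √(7.2932/4) = 1.3503%
VaR = −(r̄ − z·σ) = −(-0.7700 − 1.645 × 1.3503) = −(-2.9912) = 2.9912%

2.99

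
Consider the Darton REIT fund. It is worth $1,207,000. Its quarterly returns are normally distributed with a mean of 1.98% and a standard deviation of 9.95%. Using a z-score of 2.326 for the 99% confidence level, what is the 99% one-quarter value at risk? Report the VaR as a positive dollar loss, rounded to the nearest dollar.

Return at the 99% tail: μ − z·σ = 1.98% − 2.326 × 9.95% = 1.98 − 23.1437 = -21.1637%
VaR = −(-21.1637%) × $1,207,000 = 21.1637% × $1,207,000 = $255,446

$255,446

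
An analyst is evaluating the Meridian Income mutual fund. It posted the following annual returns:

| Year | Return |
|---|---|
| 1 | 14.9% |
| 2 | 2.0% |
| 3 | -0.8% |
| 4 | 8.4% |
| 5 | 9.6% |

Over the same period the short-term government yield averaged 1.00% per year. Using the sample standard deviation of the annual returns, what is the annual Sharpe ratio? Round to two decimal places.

Mean return μ = 34.10 / 5 = 6.8200%
Σ(r − μ)² = (14.9 − 6.8200)² + (2 − 6.8200)² + (-0.8 − 6.8200)² + … = 156.8080
sample σ = √(156.8080 / 4) = √39.2020 = 6.2612%
Sharpe = (μ − rf) / σ = (6.8200 − 1) / 6.2612 = 5.8200 / 6.2612 = 0.9295

0.93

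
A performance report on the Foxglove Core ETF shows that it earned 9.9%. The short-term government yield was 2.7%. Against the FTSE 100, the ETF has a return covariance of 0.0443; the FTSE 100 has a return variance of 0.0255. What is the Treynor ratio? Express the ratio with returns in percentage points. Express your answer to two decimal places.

β = Cov / Var = 0.0443 / 0.0255 = 1.7373
Treynor = (Rp − Rf) / β = (9.9% − 2.7%) / 1.7373 = 7.20 / 1.7373 = 4.1444

4.14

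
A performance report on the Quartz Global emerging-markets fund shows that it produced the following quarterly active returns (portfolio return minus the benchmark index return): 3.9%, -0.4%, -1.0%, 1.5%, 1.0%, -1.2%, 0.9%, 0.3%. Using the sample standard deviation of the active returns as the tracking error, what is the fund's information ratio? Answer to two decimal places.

0.38

r̄ = (3.9 − 0.4 − 1 + 1.5 + 1 − 1.2 + 0.9 + 0.3) / 8 = 0.6250%
Σ(r − r̄)² = 18.8350; sample σ = √(18.8350/7) = 1.6403%
IR = r̄ / tracking error = 0.6250 / 1.6403 = 0.3810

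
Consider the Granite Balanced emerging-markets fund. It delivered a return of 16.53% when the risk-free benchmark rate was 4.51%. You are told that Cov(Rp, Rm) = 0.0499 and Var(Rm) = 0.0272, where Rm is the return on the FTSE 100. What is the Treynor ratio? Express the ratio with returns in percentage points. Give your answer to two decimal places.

6.55

β = Cov / Var = 0.0499 / 0.0272 = 1.8346
Treynor = (Rp − Rf) / β = (16.53% − 4.51%) / 1.8346 = 12.02 / 1.8346 = 6.5518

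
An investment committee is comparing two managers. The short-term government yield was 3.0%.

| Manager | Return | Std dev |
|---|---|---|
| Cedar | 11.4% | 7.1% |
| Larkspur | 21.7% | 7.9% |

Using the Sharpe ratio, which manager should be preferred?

Cedar: Sharpe ratio = (11.4% − 3.0%) / 7.1% = 1.183
Larkspur: Sharpe ratio = (21.7% − 3.0%) / 7.9% = 2.367
Highest: Larkspur (2.367).

Larkspur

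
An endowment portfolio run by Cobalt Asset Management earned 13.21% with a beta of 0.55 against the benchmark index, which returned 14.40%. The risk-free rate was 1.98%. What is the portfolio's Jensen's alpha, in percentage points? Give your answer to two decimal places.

CAPM expected return = Rf + β(Rm − Rf) = 1.98% + 0.55 × (14.40% − 1.98%) = 1.98 + 0.55 × 12.42 = 8.8110%
Jensen's α = Rp − E[R] = 13.21% − 8.8110% = 4.3990

4.40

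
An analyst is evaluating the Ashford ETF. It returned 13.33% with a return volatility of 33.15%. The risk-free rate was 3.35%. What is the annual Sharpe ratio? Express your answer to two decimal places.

Sharpe = (Rp − Rf) / σp = (13.33% − 3.35%) / 33.15% = 9.98% / 33.15% = 0.3011

0.30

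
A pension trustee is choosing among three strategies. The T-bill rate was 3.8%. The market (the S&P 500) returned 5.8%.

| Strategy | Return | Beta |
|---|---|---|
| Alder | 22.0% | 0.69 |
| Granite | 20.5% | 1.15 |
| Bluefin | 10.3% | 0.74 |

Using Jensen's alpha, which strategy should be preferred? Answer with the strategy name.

Alder

Alder: α = 22.0% − [3.8% + 0.69 × (5.8% − 3.8%)] = 16.820
Granite: α = 20.5% − [3.8% + 1.15 × (5.8% − 3.8%)] = 14.400
Bluefin: α = 10.3% − [3.8% + 0.74 × (5.8% − 3.8%)] = 5.020
Highest: Alder (16.820).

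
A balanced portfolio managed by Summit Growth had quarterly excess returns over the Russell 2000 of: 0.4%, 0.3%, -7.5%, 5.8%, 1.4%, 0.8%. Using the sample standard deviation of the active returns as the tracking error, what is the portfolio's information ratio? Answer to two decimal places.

0.05

r̄ = (0.4 + 0.3 − 7.5 + 5.8 + 1.4 + 0.8) / 6 = 0.2000%
Σ(r − r̄)² = (0.4 − 0.2000)² + (0.3 − 0.2000)² + … = 92.5000
sample σ = √(92.5000 / 5) = √18.5000 = 4.3012%
IR = r̄ / tracking error = 0.2000 / 4.3012 = 0.0465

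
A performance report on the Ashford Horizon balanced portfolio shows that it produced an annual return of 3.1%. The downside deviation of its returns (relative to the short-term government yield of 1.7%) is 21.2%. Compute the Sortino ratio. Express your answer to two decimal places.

0.07

Sortino = (Rp − Rf) / σd = (3.1% − 1.7%) / 21.2% = 1.40% / 21.2% = 0.0660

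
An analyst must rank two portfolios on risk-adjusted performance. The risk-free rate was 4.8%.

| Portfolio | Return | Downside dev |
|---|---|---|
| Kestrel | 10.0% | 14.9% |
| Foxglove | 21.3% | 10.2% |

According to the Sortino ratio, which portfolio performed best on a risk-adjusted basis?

Kestrel: Sortino ratio = (10.0% − 4.8%) / 14.9% = 0.349
Foxglove: Sortino ratio = (21.3% − 4.8%) / 10.2% = 1.618
Highest: Foxglove (1.618).

Foxglove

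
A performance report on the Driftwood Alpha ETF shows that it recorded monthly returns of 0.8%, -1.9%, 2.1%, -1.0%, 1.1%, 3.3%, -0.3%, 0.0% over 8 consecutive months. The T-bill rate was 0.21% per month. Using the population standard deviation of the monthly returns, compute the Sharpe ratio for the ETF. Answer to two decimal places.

Mean return r̄ = 4.10 / 8 = 0.5125%
Population std dev = √[19.7488 / 8] = 1.5712%
Sharpe = (r̄ − rf) / σ = (0.5125 − 0.21) / 1.5712 = 0.3025 / 1.5712 = 0.1925

0.19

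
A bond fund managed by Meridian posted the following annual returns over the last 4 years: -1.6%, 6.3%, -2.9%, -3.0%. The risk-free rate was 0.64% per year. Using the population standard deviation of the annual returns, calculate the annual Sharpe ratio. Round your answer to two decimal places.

-0.24

r̄ = (-1.6 + 6.3 − 2.9 − 3) / 4 = -0.3000%
Σ(r − r̄)² = 59.3000; population σ = √(59.3000/4) = 3.8503%
Sharpe = (r̄ − rf) / σ = (-0.3000 − 0.64) / 3.8503 = -0.9400 / 3.8503 = -0.2441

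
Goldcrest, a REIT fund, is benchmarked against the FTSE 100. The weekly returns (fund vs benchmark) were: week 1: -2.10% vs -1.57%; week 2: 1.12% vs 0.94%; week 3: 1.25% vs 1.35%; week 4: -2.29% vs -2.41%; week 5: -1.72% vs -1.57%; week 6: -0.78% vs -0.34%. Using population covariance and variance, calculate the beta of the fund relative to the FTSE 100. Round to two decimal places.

r̄p = -0.7533%,  r̄m = -0.6000%
Cov = Σ(rp − r̄p)(rm − r̄m) / 6 = 1.9683
Var(rm) = Σ(rm − r̄m)² / 6 = 1.8999
β = Cov / Var = 1.9683 / 1.8999 = 1.0360

1.04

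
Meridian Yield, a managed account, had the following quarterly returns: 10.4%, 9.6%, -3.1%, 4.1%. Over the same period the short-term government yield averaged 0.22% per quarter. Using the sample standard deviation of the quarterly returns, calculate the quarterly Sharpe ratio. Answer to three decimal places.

r̄ = (10.4 + 9.6 − 3.1 + 4.1) / 4 = 21.00 / 4 = 5.2500%
Sample std dev = √[116.4900 / 3] = 6.2314%
Sharpe = (r̄ − rf) / σ = (5.2500 − 0.22) / 6.2314 = 5.0300 / 6.2314 = 0.8072

0.807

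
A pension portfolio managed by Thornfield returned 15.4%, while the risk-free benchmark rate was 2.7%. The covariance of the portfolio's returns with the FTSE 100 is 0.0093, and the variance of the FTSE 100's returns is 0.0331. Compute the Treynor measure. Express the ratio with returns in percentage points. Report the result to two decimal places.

β = Cov / Var = 0.0093 / 0.0331 = 0.2810
Treynor = (Rp − Rf) / β = (15.4% − 2.7%) / 0.2810 = 12.70 / 0.2810 = 45.1957

45.20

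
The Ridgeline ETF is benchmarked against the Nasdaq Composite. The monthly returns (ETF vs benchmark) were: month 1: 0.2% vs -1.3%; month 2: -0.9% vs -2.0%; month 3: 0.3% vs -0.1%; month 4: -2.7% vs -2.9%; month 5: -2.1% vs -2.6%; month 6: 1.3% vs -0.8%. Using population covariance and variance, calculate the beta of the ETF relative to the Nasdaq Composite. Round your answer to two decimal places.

1.28

r̄p = -0.6500%,  r̄m = -1.6167%
Cov = Σ(rp − r̄p)(rm − r̄m) / 6 = 1.2425
Var(rm) = Σ(rm − r̄m)² / 6 = 0.9714
β = Cov / Var = 1.2425 / 0.9714 = 1.2791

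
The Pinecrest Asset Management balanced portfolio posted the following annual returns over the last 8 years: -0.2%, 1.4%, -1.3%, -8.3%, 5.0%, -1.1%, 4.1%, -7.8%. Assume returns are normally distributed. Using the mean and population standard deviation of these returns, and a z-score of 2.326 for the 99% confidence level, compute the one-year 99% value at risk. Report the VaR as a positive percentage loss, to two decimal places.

r̄ = (-0.2 + 1.4 − 1.3 − 8.3 + 5 − 1.1 + 4.1 − 7.8) / 8 = -1.0250%
Population σ = √[Σ(r − r̄)² / 8] = √[168.0350 / 8] = √21.0044 = 4.5831%
VaR = −(r̄ − z·σ) = −(-1.0250 − 2.326 × 4.5831) = −(-11.6853) = 11.6853%

11.69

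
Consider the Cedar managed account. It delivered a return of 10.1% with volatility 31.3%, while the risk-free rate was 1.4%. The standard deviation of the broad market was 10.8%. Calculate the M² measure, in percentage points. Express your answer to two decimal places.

4.40

Sharpe = (Rp − Rf) / σp = (10.1% − 1.4%) / 31.3% = 0.2780
M² = Rf + Sharpe × σm = 1.4% + 0.2780 × 10.8% = 4.4024%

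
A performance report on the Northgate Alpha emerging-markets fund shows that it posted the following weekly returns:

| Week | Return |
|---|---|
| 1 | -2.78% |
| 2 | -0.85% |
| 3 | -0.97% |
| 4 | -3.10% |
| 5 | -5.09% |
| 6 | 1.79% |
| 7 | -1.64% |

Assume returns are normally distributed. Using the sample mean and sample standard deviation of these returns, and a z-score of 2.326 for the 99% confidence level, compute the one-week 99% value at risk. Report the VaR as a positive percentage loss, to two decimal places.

6.83

μ = (-2.78 − 0.85 − 0.97 − 3.1 − 5.09 + 1.79 − 1.64) / 7 = -1.8057%
Sample std dev = √[27.9794 / 6] = 2.1595%
VaR = −(μ − z·σ) = −(-1.8057 − 2.326 × 2.1595) = −(-6.8287) = 6.8287%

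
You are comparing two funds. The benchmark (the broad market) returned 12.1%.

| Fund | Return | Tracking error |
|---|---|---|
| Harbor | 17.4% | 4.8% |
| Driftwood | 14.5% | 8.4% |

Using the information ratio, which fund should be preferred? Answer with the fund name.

Harbor

Harbor: IR = (17.4% − 12.1%) / 4.8% = 1.104
Driftwood: IR = (14.5% − 12.1%) / 8.4% = 0.286
Highest: Harbor (1.104).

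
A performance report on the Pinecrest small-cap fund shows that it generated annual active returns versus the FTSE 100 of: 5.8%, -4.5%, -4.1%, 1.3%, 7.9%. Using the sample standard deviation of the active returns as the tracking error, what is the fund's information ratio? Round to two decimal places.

0.23

μ = (5.8 − 4.5 − 4.1 + 1.3 + 7.9) / 5 = 1.2800%
Sample σ = √[Σ(r − μ)² / 4] = √[126.6080 / 4] = √31.6520 = 5.6260%
IR = μ / tracking error = 1.2800 / 5.6260 = 0.2275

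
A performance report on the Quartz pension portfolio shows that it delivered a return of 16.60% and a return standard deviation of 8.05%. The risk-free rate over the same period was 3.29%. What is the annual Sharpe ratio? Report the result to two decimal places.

1.65

Sharpe = (Rp − Rf) / σp = (16.60% − 3.29%) / 8.05% = 13.31% / 8.05% = 1.6534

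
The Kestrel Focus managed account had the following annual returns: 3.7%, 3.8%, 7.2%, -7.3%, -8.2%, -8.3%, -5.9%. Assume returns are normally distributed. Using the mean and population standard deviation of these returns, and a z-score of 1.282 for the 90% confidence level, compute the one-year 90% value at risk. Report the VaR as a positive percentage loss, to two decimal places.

10.14

r̄ = (3.7 + 3.8 + 7.2 − 7.3 − 8.2 − 8.3 − 5.9) / 7 = -2.1429%
Population σ = √[Σ(r − r̄)² / 7] = √[272.0571 / 7] = √38.8653 = 6.2342%
VaR = −(r̄ − z·σ) = −(-2.1429 − 1.282 × 6.2342) = −(-10.1351) = 10.1351%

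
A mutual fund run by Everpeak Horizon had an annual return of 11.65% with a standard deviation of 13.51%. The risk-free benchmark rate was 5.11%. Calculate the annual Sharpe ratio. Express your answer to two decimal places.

Sharpe = (Rp − Rf) / σp = (11.65% − 5.11%) / 13.51% = 6.54% / 13.51% = 0.4841

0.48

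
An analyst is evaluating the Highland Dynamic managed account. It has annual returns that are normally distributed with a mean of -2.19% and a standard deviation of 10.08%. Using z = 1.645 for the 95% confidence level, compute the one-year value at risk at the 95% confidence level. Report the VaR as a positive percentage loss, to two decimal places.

18.77

VaR (as % loss) = −(μ − z·σ) = −(-2.19% − 1.645 × 10.08%) = −(-18.7716%) = 18.7716%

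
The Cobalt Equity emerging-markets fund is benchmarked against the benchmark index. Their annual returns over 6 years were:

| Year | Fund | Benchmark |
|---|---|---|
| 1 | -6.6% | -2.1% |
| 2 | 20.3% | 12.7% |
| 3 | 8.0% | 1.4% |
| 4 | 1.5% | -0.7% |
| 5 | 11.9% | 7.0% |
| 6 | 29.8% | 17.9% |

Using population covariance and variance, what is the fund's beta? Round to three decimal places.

r̄p = 10.8167%,  r̄m = 6.0333%
Cov = Σ(rp − r̄p)(rm − r̄m) / 6 = 84.4961
Var(rm) = Σ(rm − r̄m)² / 6 = 53.1922
β = Cov / Var = 84.4961 / 53.1922 = 1.5885

1.589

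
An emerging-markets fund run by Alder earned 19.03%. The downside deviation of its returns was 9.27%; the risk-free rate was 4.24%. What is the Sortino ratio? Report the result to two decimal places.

1.60

Sortino = (Rp − Rf) / σd = (19.03% − 4.24%) / 9.27% = 14.79% / 9.27% = 1.5955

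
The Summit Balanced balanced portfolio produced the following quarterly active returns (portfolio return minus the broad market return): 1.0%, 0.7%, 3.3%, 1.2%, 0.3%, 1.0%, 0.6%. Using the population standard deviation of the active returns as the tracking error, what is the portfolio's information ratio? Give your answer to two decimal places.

1.26

r̄ = (1 + 0.7 + 3.3 + 1.2 + 0.3 + 1 + 0.6) / 7 = 1.1571%
Population std dev = √[5.8971 / 7] = 0.9178%
IR = r̄ / tracking error = 1.1571 / 0.9178 = 1.2607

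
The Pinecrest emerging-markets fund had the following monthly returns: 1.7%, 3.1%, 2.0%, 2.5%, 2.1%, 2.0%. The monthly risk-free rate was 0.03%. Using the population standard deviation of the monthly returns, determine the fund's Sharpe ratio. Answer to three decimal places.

4.860

μ = (1.7 + 3.1 + 2 + 2.5 + 2.1 + 2) / 6 = 2.2333%
Population std dev = √[1.2333 / 6] = 0.4534%
Sharpe = (μ − rf) / σ = (2.2333 − 0.03) / 0.4534 = 2.2033 / 0.4534 = 4.8595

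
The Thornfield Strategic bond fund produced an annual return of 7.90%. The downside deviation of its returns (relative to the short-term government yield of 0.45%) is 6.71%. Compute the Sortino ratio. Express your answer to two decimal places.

1.11

Sortino = (Rp − Rf) / σd = (7.90% − 0.45%) / 6.71% = 7.45% / 6.71% = 1.1103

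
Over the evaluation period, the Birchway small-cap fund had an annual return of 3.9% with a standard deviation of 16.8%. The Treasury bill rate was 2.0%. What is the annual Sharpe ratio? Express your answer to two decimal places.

Sharpe = (Rp − Rf) / σp = (3.9% − 2.0%) / 16.8% = 1.90% / 16.8% = 0.1131

0.11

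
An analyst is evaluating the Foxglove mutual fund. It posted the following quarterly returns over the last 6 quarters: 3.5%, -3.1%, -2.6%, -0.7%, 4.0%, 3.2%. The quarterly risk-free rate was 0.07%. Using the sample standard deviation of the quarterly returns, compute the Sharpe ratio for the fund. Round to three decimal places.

0.200

Mean return r̄ = 4.30 / 6 = 0.7167%
Σ(r − r̄)² = (3.5 − 0.7167)² + (-3.1 − 0.7167)² + (-2.6 − 0.7167)² + … = 52.2683
sample σ = √(52.2683 / 5) = √10.4537 = 3.2332%
Sharpe = (r̄ − rf) / σ = (0.7167 − 0.07) / 3.2332 = 0.6467 / 3.2332 = 0.2000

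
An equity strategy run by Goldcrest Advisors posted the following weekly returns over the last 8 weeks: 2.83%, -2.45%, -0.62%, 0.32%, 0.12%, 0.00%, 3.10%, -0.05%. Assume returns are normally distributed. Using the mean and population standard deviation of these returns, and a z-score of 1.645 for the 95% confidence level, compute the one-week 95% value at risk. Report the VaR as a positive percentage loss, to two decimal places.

Mean return μ = 3.250 / 8 = 0.4063%
Population std dev = √[22.8048 / 8] = 1.6884%
VaR = −(μ − z·σ) = −(0.4063 − 1.645 × 1.6884) = −(-2.3711) = 2.3711%

2.37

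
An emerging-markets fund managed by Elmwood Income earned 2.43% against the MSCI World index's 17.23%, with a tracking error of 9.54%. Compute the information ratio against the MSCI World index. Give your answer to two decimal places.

IR = (Rp − Rb) / TE = (2.43% − 17.23%) / 9.54% = -14.80% / 9.54% = -1.5514

-1.55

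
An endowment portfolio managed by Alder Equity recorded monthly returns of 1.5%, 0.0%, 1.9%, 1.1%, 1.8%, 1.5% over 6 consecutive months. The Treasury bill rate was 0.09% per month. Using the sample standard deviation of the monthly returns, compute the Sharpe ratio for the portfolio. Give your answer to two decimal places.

r̄ = (1.5 + 0 + 1.9 + 1.1 + 1.8 + 1.5) / 6 = 7.80 / 6 = 1.3000%
Sample std dev = √[2.4200 / 5] = 0.6957%
Sharpe = (r̄ − rf) / σ = (1.3000 − 0.09) / 0.6957 = 1.2100 / 0.6957 = 1.7393

1.74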